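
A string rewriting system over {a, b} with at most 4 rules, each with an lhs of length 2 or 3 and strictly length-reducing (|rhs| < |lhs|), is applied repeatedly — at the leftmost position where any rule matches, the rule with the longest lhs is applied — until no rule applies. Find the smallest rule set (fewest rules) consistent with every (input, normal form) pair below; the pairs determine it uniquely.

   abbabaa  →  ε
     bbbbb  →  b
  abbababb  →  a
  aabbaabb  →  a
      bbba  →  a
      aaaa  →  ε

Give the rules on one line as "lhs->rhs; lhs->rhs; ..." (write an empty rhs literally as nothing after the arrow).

aa->; ab->b; ba->a; bb->a

  | abbabaa => bbabaa => aabaa => baa => aa => ε
  | bbbbb => abbb => bbb => ab => b
  | abbababb => bbababb => aababb => babb => abb => bb => a
  | aabbaabb => bbaabb => aaabb => abb => bb => a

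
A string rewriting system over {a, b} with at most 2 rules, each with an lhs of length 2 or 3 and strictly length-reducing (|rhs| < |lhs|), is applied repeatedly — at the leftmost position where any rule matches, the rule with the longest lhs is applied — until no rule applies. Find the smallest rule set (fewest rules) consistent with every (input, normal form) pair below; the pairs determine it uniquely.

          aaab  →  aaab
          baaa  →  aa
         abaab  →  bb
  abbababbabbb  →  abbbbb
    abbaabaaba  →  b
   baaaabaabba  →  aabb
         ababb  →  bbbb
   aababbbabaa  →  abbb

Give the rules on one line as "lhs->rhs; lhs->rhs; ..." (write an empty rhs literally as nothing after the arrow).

  | aaab
  | baaa => aa
  | abaab => bbab => bb
  | abbababbabbb => abbabbabbb => abbbabbb => abbbbb

aba->bb; ba->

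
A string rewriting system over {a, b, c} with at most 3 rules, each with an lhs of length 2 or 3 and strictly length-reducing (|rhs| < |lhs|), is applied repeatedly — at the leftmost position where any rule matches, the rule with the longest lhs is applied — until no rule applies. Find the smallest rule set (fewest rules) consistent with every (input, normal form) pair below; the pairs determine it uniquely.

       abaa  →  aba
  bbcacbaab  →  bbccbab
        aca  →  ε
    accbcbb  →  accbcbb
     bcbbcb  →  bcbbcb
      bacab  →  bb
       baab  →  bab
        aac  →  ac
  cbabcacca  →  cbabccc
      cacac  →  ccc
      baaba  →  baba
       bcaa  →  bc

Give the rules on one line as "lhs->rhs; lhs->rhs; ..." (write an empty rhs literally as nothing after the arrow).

  | abaa => aba
  | bbcacbaab => bbccbaab => bbccbab
  | aca => ε
  | accbcbb

aa->a; aca->; ca->c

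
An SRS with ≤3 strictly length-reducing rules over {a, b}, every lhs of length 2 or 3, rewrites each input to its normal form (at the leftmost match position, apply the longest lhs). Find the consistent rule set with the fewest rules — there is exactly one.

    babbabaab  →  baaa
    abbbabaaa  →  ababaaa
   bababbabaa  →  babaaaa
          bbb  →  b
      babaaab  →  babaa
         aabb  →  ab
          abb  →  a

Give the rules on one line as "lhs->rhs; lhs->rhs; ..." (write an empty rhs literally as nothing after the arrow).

aab->a; bb->; bba->aa

  | babbabaab => baaabaab => baaaab => baaa
  | abbbabaaa => ababaaa
  | bababbabaa => babaaabaa => babaaaa
  | bbb => b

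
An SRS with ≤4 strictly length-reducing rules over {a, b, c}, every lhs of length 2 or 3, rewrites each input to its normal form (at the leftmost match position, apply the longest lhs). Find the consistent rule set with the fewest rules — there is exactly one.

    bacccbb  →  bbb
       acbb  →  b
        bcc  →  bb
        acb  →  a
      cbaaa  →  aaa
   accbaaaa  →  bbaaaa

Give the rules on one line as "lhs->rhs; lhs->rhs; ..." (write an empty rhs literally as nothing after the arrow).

  | bacccbb => babcbb => bbcbb => bbb
  | acbb => ab => b
  | bcc => bb
  | acb => a

ab->b; cb->; cc->b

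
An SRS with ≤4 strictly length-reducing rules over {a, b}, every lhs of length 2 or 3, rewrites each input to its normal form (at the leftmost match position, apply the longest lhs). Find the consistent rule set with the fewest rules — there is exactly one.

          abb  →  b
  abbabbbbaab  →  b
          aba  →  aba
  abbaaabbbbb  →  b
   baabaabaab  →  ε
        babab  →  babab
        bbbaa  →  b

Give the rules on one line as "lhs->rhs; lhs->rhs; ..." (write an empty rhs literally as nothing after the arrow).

aa->; abb->b; bb->

  | abb => b
  | abbabbbbaab => babbbbaab => bbbbaab => bbaab => aab => b
  | aba
  | abbaaabbbbb => baaabbbbb => babbbbb => bbbbb => bbb => b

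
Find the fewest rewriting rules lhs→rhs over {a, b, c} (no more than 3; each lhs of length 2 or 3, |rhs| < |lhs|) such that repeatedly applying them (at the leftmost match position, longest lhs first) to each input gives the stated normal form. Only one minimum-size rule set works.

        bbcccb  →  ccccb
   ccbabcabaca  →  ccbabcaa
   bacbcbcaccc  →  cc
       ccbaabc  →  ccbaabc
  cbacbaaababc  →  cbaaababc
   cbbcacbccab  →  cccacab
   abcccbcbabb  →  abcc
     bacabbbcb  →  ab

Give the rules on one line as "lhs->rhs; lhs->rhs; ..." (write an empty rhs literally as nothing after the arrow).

  | bbcccb => ccccb
  | ccbabcabaca => ccbabcaa
  | bacbcbcaccc => bcbcaccc => baccc => cc
  | ccbaabc

bac->; bb->c; cbc->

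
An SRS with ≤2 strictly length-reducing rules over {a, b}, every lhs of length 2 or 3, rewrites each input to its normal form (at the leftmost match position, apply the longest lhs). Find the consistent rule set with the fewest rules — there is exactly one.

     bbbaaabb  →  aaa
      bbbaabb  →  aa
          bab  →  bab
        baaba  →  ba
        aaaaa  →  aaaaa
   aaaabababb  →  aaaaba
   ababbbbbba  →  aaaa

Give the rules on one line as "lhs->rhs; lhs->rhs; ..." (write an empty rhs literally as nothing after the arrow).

  | bbbaaabb => abaaabb => aabb => aaa
  | bbbaabb => abaabb => abb => aa
  | bab
  | baaba => ba

baa->; bb->a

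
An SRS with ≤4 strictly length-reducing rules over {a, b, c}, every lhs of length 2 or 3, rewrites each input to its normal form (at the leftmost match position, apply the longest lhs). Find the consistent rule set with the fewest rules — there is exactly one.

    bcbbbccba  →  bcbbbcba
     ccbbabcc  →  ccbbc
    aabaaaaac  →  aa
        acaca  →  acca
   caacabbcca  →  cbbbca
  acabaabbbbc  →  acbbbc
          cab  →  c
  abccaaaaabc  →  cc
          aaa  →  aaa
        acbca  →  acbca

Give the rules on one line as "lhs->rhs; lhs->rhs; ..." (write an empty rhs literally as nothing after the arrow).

  | bcbbbccba => bcbbbcba
  | ccbbabcc => ccbbcc => ccbbc
  | aabaaaaac => aaaaaac => aaaabb => aaab => aa
  | acaca => acca

aac->bb; ab->; aca->ac; bcc->bc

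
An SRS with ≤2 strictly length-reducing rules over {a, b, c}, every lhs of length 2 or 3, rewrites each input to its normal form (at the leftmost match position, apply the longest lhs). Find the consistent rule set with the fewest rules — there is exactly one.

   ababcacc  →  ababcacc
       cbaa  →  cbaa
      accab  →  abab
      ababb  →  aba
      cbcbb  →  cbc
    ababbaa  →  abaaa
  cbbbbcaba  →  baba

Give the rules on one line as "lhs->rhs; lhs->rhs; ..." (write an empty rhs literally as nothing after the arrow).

  | ababcacc
  | cbaa
  | accab => abab
  | ababb => aba

bb->; cca->ba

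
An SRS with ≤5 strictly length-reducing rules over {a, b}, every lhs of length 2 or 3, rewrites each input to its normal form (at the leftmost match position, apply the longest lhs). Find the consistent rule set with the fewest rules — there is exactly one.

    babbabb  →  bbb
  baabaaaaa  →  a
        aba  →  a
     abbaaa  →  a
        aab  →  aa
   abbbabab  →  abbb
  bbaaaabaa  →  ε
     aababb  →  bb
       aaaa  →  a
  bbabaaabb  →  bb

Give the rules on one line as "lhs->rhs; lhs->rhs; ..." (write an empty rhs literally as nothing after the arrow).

  | babbabb => bbabb => bbb
  | baabaaaaa => aabaaaaa => aaaaaaa => aaaa => a
  | aba => a
  | abbaaa => abaaa => aaaa => a

aaa->; aab->aa; ba->; baa->aa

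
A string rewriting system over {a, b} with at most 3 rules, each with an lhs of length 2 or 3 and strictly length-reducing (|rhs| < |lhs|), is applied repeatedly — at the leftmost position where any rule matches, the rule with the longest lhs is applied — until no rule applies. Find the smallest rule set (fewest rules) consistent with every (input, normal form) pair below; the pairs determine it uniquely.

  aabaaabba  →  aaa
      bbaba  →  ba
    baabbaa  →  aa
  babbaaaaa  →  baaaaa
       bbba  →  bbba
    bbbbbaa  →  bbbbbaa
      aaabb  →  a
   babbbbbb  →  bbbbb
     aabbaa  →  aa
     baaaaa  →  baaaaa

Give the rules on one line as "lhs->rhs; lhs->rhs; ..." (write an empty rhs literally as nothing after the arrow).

  | aabaaabba => aaaabba => aaaba => aaa
  | bbaba => ba
  | baabbaa => babaa => aa
  | babbaaaaa => baaaaa

ab->; bab->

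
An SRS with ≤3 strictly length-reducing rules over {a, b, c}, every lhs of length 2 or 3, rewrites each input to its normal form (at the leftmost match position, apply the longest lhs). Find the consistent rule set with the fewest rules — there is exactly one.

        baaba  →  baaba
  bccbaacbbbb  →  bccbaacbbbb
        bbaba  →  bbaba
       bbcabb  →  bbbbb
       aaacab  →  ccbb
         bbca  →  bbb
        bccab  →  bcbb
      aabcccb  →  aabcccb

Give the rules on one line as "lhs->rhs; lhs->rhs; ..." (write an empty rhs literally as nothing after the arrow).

aaa->cc; ca->b

  | baaba
  | bccbaacbbbb
  | bbaba
  | bbcabb => bbbbb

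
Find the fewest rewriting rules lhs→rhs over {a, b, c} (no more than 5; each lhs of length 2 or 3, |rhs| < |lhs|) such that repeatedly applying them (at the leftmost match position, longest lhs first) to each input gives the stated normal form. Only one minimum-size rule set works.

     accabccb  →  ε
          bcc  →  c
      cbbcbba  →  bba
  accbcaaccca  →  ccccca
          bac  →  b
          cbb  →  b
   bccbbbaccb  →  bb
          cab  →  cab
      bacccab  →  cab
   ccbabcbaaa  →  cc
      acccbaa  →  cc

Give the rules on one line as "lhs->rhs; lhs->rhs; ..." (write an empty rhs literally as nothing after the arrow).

  | accabccb => cabccb => cacb => cb => ε
  | bcc => c
  | cbbcbba => bcbba => bba
  | accbcaaccca => cbcaaccca => caaccca => ccccca

aa->c; ac->; bc->; cb->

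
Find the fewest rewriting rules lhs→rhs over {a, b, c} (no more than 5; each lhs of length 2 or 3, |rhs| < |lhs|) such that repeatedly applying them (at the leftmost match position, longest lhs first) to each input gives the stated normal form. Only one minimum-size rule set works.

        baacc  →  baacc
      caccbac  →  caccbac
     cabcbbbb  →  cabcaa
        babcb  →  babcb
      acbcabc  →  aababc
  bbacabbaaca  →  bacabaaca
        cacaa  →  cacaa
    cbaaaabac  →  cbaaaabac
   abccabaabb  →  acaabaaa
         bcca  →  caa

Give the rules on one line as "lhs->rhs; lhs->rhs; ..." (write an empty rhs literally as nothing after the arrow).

  | baacc
  | caccbac
  | cabcbbbb => cabcabb => cabcaa
  | babcb

bb->a; bba->ba; bcc->ca; cbc->ab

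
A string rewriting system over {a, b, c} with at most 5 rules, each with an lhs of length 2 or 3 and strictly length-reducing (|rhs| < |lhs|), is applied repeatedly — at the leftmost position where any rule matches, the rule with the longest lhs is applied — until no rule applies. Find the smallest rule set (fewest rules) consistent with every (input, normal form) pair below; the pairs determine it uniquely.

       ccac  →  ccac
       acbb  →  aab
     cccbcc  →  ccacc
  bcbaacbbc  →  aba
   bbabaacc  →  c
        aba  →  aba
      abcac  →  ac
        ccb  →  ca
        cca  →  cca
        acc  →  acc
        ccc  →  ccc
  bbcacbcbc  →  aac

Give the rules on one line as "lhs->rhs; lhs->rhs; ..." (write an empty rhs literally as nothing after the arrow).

  | ccac
  | acbb => aab
  | cccbcc => ccacc
  | bcbaacbbc => baacbbc => cbcbbc => acbbc => aabc => aba

abc->ba; baa->cb; bc->; cb->a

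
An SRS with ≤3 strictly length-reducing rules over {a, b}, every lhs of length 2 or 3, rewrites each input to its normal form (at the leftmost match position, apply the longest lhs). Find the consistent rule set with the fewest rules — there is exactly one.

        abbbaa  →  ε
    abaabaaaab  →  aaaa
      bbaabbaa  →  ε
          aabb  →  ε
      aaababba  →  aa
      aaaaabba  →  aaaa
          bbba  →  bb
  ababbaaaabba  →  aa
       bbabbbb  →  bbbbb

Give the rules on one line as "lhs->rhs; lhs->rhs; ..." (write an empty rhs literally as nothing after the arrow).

ab->; ba->

  | abbbaa => bbaa => ba => ε
  | abaabaaaab => aabaaaab => aaaaab => aaaa
  | bbaabbaa => babbaa => bbaa => ba => ε
  | aabb => ab => ε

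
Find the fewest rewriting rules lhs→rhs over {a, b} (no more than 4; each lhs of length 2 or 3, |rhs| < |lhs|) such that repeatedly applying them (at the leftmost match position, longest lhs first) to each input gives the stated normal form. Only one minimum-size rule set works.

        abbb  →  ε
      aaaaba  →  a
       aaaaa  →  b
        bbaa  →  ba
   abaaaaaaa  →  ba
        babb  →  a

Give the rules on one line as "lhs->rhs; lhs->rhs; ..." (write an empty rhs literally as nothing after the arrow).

  | abbb => aba => ε
  | aaaaba => baaba => bbba => baa => bb => a
  | aaaaa => baaa => bba => aa => b
  | bbaa => aaa => ba

aa->b; aba->; bb->a; bbb->ba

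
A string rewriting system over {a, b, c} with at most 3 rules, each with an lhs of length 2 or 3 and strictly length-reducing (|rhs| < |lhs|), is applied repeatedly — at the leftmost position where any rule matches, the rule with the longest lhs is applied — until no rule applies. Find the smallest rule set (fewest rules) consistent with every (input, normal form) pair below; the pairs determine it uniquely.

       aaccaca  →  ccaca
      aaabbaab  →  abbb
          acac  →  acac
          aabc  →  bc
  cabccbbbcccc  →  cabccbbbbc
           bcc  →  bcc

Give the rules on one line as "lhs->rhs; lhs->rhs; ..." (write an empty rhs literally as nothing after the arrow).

aa->; ccc->b

  | aaccaca => ccaca
  | aaabbaab => abbaab => abbb
  | acac
  | aabc => bc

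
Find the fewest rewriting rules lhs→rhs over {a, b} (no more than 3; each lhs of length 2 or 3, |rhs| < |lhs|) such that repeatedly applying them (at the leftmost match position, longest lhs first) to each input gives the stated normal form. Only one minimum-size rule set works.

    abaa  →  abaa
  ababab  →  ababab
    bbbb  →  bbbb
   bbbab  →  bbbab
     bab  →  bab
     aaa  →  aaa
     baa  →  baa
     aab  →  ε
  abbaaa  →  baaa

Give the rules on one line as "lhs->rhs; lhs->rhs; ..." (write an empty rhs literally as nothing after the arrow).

aab->; abb->b

  | abaa
  | ababab
  | bbbb
  | bbbab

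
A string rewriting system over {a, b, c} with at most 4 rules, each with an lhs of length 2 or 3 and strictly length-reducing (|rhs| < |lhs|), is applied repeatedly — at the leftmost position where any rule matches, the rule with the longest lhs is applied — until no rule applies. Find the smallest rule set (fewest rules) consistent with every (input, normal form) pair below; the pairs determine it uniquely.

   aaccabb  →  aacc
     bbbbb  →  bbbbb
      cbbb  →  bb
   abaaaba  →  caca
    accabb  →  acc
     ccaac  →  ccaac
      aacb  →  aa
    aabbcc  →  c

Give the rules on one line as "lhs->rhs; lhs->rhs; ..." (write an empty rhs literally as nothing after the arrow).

  | aaccabb => aacccb => aacc
  | bbbbb
  | cbbb => bb
  | abaaaba => caaaba => caca

aab->c; ab->c; cb->; cbc->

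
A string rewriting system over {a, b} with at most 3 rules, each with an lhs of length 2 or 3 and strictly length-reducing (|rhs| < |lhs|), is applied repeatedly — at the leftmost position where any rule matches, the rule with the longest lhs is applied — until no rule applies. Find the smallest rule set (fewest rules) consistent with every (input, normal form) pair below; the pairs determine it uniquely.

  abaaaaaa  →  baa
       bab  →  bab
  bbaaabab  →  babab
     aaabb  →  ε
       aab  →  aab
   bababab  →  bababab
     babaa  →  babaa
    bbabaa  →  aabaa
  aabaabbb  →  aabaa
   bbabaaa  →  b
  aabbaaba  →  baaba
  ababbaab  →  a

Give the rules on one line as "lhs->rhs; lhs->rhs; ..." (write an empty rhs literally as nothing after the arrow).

aaa->b; bb->a; bbb->

  | abaaaaaa => abbaaa => aaaaa => baa
  | bab
  | bbaaabab => aaaabab => babab
  | aaabb => bbb => ε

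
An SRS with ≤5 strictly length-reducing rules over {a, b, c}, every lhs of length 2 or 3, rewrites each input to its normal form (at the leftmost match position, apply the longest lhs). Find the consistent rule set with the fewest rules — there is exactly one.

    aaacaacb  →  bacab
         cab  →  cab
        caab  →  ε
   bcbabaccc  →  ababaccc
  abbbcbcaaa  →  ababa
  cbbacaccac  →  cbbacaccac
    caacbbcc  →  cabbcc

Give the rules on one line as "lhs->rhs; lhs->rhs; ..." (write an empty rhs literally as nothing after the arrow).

aa->b; aab->cb; bcb->ab; ccb->

  | aaacaacb => bacaacb => bacbcb => bacab
  | cab
  | caab => ccb => ε
  | bcbabaccc => ababaccc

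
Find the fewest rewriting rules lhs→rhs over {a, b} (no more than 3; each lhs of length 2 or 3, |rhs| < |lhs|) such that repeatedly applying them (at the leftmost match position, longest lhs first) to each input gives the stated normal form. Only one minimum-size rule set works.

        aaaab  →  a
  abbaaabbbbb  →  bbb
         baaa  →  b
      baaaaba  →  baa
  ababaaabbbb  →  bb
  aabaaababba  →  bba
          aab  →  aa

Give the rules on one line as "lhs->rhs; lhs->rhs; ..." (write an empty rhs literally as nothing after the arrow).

aaa->; ab->a; abb->aa

  | aaaab => ab => a
  | abbaaabbbbb => aaaaabbbbb => aabbbbb => aaabbb => bbb
  | baaa => b
  | baaaaba => baba => baa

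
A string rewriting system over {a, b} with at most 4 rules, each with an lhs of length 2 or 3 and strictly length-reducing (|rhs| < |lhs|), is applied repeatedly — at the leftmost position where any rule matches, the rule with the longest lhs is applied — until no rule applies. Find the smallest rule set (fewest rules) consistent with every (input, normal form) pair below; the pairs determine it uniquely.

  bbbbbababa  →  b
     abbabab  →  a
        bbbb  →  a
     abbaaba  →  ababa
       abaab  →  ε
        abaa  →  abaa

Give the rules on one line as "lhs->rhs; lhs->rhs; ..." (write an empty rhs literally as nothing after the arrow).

  | bbbbbababa => abbbababa => aabababa => bbababa => bbaba => bba => b
  | abbabab => abbab => abb => a
  | bbbb => abb => a
  | abbaaba => ababa

aab->bb; bb->; bba->b; bbb->ab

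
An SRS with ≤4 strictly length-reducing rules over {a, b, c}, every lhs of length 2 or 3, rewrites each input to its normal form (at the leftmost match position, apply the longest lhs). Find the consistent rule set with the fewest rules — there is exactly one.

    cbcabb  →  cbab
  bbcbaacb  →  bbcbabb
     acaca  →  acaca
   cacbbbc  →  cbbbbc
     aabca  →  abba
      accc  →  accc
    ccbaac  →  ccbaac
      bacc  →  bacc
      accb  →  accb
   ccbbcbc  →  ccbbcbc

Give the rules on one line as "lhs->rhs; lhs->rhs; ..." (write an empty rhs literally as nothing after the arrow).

abc->bb; acb->bb; cab->a

  | cbcabb => cbab
  | bbcbaacb => bbcbabb
  | acaca
  | cacbbbc => cbbbbc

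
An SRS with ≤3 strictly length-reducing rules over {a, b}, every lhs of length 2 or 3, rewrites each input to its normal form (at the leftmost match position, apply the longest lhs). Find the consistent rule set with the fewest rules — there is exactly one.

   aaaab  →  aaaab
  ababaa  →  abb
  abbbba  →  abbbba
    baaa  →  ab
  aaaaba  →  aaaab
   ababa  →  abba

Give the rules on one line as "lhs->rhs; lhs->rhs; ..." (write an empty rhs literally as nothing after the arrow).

  | aaaab
  | ababaa => abbaa => abab => abb
  | abbbba
  | baaa => aba => ab

aba->ab; baa->ab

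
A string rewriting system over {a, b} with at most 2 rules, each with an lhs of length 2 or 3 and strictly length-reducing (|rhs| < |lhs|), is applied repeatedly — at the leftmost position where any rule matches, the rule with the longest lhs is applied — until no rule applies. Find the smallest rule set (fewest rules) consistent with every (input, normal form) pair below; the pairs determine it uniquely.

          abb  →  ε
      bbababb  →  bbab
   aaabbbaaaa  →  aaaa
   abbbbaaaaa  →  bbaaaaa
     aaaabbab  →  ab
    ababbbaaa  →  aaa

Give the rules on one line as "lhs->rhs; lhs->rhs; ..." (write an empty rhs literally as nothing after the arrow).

aab->; abb->

  | abb => ε
  | bbababb => bbab
  | aaabbbaaaa => abbaaaa => aaaa
  | abbbbaaaaa => bbaaaaa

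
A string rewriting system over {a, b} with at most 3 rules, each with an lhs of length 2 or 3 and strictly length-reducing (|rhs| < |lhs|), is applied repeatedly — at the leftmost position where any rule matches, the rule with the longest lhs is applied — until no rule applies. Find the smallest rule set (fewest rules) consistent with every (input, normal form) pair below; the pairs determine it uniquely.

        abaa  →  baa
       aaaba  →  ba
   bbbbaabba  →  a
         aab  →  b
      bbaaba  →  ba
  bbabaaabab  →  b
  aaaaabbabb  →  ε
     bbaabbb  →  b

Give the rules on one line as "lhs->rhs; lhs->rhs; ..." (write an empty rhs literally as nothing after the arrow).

  | abaa => baa
  | aaaba => aaba => aba => ba
  | bbbbaabba => bbaabba => aabba => abba => bba => a
  | aab => ab => b

ab->b; bb->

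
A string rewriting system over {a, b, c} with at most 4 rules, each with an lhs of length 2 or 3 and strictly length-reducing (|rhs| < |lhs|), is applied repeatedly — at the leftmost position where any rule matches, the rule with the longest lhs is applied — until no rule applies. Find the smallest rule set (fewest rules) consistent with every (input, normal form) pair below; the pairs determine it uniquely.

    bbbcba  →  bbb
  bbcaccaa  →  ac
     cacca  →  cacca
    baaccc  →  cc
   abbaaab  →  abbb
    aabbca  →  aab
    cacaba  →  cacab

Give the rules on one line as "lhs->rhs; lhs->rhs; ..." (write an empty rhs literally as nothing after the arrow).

  | bbbcba => bbba => bbb
  | bbcaccaa => baccaa => bccaa => caa => ac
  | cacca
  | baaccc => baccc => bccc => cc

ba->b; bc->; caa->ac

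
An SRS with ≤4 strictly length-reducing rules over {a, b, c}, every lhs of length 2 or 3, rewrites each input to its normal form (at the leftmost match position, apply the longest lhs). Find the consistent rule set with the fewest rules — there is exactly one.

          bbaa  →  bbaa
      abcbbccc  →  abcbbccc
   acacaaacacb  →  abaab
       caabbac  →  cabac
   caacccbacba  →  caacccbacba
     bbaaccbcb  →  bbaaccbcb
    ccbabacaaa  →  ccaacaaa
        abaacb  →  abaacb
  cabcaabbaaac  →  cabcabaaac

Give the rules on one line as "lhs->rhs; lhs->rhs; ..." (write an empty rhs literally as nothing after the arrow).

abb->b; bab->a; cac->b

  | bbaa
  | abcbbccc
  | acacaaacacb => abaaacacb => abaaabb => abaab
  | caabbac => cabac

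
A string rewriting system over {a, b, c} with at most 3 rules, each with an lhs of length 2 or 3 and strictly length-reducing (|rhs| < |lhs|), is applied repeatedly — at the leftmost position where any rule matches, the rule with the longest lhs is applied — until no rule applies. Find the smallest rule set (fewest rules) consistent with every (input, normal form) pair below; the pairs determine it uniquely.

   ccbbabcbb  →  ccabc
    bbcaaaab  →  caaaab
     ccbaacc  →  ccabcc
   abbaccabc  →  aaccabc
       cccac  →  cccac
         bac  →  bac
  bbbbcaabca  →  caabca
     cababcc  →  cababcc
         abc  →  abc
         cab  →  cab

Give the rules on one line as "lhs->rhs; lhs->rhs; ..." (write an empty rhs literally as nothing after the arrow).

baa->ab; bb->

  | ccbbabcbb => ccabcbb => ccabc
  | bbcaaaab => caaaab
  | ccbaacc => ccabcc
  | abbaccabc => aaccabc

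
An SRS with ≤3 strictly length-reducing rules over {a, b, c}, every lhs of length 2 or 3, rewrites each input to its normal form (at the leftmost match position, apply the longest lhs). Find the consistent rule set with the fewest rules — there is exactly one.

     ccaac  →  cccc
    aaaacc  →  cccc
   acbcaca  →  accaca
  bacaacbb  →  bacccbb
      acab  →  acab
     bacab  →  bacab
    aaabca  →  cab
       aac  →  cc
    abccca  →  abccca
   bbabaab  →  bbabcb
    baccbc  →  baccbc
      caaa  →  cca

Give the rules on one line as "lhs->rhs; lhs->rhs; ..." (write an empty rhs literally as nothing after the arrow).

  | ccaac => cccc
  | aaaacc => caacc => cccc
  | acbcaca => accaca
  | bacaacbb => bacccbb

aa->c; acb->ac; bca->b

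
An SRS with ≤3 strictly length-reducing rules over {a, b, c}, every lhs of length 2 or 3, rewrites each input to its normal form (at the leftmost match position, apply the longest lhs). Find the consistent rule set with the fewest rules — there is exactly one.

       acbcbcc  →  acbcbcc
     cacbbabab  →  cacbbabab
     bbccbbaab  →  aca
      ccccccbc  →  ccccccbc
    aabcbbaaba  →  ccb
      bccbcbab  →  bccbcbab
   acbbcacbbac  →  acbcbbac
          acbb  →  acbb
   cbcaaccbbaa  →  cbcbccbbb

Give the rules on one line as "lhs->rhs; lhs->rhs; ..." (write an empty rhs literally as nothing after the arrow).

aa->b; aab->c; bbc->a

  | acbcbcc
  | cacbbabab
  | bbccbbaab => acbbaab => acbbc => aca
  | ccccccbc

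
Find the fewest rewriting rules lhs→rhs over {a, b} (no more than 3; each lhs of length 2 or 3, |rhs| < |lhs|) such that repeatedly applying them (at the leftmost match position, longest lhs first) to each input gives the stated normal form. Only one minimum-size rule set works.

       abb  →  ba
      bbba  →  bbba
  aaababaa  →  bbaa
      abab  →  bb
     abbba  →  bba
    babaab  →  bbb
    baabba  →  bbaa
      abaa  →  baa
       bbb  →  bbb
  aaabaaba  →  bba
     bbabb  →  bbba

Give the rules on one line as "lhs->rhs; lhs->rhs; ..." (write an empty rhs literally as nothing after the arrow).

ab->b; abb->ba

  | abb => ba
  | bbba
  | aaababaa => aababaa => ababaa => babaa => bbaa
  | abab => bab => bb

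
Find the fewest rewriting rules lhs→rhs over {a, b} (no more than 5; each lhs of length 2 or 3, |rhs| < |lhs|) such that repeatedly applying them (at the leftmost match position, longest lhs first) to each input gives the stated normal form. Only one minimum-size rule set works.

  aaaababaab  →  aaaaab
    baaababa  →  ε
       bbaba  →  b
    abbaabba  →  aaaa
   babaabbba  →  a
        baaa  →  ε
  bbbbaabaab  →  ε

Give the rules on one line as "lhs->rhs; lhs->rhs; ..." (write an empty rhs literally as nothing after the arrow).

aba->b; ba->; baa->b; bb->

  | aaaababaab => aaabbaab => aaaaab
  | baaababa => bababa => baba => ba => ε
  | bbaba => aba => b
  | abbaabba => aaabba => aaaa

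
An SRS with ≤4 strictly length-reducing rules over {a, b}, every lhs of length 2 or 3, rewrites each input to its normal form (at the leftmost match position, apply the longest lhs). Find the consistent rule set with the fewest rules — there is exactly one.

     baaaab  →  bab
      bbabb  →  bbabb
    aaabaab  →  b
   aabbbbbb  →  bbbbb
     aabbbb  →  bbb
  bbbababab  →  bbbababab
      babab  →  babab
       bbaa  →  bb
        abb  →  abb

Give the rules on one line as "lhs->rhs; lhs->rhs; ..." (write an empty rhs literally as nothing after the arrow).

aa->; aaa->; aab->

  | baaaab => bab
  | bbabb
  | aaabaab => baab => b
  | aabbbbbb => bbbbb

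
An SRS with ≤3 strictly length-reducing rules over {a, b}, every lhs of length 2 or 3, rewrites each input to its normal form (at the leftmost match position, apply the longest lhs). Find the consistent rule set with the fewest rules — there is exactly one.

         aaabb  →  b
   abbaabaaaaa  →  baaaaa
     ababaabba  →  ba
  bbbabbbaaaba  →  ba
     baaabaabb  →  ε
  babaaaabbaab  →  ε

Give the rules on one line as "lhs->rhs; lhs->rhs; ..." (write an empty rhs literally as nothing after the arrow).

  | aaabb => aabb => abb => b
  | abbaabaaaaa => baabaaaaa => babaaaaa => baaaaa
  | ababaabba => abaabba => aabba => abba => ba
  | bbbabbbaaaba => babbbaaaba => bbbaaaba => baaaba => baaba => baba => ba

aab->ab; ab->; bb->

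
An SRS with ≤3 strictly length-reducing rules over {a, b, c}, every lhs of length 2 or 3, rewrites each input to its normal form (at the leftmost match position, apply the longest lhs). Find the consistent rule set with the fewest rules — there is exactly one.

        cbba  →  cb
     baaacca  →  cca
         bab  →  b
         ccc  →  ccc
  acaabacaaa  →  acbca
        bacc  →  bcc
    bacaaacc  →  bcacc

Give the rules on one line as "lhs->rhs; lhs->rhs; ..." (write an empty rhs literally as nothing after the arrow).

aa->; ba->; bac->bc

  | cbba => cb
  | baaacca => aacca => cca
  | bab => b
  | ccc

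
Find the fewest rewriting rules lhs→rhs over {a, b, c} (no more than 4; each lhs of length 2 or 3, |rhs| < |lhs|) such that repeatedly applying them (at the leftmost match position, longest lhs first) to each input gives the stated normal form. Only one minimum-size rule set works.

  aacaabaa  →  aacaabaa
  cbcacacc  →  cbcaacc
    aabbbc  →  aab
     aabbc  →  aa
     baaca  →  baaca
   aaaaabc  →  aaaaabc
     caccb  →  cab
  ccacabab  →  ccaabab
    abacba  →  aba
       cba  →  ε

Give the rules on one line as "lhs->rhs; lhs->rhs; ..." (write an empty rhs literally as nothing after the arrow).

  | aacaabaa
  | cbcacacc => cbcaacc
  | aabbbc => aab
  | aabbc => aa

bbc->; cac->ca; cba->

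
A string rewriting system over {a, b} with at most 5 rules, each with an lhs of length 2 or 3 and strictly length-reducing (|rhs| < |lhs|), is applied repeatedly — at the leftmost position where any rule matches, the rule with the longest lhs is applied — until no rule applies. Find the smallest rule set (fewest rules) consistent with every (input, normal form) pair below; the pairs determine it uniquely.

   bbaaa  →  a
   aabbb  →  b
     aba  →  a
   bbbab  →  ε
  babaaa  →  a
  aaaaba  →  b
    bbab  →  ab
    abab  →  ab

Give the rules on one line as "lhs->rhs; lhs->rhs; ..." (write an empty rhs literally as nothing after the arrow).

  | bbaaa => aaa => a
  | aabbb => bbb => b
  | aba => a
  | bbbab => bab => bb => ε

aa->; aba->a; ba->b; bb->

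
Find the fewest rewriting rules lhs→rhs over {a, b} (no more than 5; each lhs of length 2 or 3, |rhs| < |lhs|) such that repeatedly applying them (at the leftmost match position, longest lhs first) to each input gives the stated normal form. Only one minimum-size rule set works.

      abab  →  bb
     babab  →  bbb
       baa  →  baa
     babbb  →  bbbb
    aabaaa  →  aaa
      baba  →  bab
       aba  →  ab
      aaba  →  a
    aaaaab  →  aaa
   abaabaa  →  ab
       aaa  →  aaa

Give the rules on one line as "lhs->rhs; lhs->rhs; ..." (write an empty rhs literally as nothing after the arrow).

  | abab => abb => bb
  | babab => babb => bbb
  | baa
  | babbb => bbbb

aab->; aba->ab; abb->bb; bba->ab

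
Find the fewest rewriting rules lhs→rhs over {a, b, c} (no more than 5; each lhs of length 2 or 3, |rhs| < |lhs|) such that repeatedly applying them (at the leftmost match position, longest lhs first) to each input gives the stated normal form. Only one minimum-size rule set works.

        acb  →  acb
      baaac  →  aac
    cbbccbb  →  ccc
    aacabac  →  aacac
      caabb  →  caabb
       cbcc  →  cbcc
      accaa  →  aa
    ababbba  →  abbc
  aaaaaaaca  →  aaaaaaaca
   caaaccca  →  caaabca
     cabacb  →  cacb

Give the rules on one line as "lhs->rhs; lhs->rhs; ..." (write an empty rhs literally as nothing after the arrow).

  | acb
  | baaac => aac
  | cbbccbb => cccbb => ccc
  | aacabac => aacac

acc->ab; ba->; bba->bc; cbb->c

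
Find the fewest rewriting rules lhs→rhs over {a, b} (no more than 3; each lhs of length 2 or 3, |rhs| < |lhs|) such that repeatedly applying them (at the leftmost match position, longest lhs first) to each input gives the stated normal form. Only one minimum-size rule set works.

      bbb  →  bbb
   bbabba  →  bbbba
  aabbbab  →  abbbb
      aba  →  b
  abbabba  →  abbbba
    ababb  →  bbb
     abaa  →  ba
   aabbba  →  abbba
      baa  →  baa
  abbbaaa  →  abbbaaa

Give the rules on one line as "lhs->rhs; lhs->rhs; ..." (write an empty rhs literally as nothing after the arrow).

  | bbb
  | bbabba => bbbba
  | aabbbab => abbbab => abbbb
  | aba => b

aab->ab; aba->b; bab->bb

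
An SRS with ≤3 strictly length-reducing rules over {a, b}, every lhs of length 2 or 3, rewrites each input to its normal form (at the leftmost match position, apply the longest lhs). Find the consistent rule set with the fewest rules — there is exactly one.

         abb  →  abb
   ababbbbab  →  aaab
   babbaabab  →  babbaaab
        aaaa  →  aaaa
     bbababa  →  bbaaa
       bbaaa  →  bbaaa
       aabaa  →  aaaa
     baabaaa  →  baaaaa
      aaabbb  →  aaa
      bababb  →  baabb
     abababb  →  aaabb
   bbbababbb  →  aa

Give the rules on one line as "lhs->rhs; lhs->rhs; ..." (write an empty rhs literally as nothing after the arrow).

aba->aa; bbb->

  | abb
  | ababbbbab => aabbbbab => aabab => aaab
  | babbaabab => babbaaab
  | aaaa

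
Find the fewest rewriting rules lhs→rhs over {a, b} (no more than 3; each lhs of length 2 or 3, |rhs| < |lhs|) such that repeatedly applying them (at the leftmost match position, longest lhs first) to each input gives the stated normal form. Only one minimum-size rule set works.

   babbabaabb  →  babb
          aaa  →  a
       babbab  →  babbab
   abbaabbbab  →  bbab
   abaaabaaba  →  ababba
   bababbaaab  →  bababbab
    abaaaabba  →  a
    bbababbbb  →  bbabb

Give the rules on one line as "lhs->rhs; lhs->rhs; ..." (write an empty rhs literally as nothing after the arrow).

  | babbabaabb => babbabbb => babbaa => babb
  | aaa => a
  | babbab
  | abbaabbbab => abbbbbab => aabbab => bbab

aa->; bbb->a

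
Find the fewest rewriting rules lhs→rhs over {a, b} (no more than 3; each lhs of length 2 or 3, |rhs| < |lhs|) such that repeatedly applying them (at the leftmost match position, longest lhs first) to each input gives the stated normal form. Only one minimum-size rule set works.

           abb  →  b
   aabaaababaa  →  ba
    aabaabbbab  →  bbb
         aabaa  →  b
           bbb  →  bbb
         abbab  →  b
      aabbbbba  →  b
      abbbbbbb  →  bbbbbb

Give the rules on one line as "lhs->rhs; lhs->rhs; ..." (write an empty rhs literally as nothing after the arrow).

ab->; aba->b; bba->

  | abb => b
  | aabaaababaa => abaababaa => bababaa => bbbaa => ba
  | aabaabbbab => ababbbab => bbbbab => bbb
  | aabaa => aba => b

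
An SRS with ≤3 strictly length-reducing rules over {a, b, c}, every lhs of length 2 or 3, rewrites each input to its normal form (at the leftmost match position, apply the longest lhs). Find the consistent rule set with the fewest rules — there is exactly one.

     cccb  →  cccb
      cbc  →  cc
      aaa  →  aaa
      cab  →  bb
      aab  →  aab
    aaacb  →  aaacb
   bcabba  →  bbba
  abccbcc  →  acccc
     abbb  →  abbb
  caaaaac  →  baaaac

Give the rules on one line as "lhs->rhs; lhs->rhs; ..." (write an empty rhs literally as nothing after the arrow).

  | cccb
  | cbc => cc
  | aaa
  | cab => bb

bc->c; ca->b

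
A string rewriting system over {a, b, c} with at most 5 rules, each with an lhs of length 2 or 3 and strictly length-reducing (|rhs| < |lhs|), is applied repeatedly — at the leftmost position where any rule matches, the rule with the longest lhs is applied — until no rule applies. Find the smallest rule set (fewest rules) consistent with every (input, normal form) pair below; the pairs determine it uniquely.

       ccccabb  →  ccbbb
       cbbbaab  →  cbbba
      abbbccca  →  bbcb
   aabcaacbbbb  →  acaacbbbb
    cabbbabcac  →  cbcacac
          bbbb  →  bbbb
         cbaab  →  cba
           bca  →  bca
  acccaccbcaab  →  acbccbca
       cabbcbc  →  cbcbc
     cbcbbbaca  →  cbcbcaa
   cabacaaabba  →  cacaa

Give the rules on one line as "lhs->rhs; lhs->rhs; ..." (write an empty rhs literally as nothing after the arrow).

  | ccccabb => ccbbb
  | cbbbaab => cbbba
  | abbbccca => bbccca => bbcb
  | aabcaacbbbb => acaacbbbb

ab->; bab->ca; bac->ab; cca->b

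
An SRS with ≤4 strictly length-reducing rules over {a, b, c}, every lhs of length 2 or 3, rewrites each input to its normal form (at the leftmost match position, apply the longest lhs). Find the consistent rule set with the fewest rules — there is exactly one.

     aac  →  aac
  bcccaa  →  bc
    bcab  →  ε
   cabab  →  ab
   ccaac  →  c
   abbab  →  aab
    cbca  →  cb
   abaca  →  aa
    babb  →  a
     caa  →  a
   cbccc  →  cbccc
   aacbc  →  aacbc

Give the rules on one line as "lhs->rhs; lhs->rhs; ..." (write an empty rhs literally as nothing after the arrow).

ba->a; bb->; ca->

  | aac
  | bcccaa => bcca => bc
  | bcab => bb => ε
  | cabab => bab => ab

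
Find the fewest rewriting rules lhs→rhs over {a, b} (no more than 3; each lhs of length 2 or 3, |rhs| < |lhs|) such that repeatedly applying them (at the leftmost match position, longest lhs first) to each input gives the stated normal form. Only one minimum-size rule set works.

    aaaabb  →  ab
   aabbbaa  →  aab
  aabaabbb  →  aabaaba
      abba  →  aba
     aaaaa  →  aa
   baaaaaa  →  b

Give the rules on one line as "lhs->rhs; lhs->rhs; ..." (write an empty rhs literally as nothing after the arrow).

aaa->; bb->b; bbb->ba

  | aaaabb => abb => ab
  | aabbbaa => aabaaa => aab
  | aabaabbb => aabaaba
  | abba => aba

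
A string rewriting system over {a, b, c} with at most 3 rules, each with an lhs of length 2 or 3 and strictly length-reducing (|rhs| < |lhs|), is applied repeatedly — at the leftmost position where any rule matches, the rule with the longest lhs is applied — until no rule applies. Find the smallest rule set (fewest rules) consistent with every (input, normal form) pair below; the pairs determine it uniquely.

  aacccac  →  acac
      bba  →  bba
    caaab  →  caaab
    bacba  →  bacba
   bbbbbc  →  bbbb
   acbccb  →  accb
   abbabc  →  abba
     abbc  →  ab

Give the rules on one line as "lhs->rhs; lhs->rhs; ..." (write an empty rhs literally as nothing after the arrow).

aac->ab; bc->

  | aacccac => abccac => acac
  | bba
  | caaab
  | bacba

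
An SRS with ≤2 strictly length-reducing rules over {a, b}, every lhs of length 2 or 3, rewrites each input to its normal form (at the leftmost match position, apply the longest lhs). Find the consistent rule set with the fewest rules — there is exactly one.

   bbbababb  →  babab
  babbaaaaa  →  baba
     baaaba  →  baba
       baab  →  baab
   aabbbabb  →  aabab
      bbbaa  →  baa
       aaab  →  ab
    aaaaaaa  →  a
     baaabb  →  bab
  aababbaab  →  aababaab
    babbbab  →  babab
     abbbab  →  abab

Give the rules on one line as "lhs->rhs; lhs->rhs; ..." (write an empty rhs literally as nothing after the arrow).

  | bbbababb => bbababb => bababb => babab
  | babbaaaaa => babaaaaa => babaaa => baba
  | baaaba => baba
  | baab

aaa->a; bb->b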